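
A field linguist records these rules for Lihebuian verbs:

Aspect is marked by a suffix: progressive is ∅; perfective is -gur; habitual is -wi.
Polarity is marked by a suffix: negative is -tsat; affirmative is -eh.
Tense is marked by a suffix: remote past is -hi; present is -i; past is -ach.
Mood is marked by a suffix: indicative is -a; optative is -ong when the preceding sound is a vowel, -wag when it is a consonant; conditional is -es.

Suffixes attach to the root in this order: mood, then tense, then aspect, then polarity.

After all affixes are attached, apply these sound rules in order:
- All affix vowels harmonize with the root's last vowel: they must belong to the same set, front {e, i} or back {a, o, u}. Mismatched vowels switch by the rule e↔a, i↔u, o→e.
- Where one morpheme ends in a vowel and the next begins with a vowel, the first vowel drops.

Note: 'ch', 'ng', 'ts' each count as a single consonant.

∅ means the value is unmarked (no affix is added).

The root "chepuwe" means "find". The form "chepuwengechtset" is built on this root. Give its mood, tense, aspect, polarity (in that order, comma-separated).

Segment: chepuwe-ong-ach-tsat.
mood: -ong/wag → optative.
tense: -ach → past.
aspect: ∅ → progressive.
polarity: -tsat → negative.

optative, past, progressive, negative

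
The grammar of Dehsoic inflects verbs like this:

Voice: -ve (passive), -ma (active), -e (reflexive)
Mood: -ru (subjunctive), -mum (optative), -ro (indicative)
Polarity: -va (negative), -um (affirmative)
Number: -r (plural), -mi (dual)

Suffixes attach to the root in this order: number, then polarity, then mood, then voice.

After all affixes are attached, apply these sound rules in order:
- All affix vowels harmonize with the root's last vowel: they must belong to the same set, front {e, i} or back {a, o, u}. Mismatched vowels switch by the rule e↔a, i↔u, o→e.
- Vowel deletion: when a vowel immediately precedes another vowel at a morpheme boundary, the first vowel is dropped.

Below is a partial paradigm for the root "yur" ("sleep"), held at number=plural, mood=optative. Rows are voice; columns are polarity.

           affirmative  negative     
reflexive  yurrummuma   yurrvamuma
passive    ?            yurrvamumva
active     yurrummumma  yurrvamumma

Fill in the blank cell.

Attach number plural -r → yurr.
Attach polarity affirmative -um → yurrum.
Attach mood optative -mum → yurrummum.
Attach voice passive -ve → yurrummumve.
Apply vowel harmony: yurrummumve → yurrummumva.
Vowel deletion: no change.

yurrummumva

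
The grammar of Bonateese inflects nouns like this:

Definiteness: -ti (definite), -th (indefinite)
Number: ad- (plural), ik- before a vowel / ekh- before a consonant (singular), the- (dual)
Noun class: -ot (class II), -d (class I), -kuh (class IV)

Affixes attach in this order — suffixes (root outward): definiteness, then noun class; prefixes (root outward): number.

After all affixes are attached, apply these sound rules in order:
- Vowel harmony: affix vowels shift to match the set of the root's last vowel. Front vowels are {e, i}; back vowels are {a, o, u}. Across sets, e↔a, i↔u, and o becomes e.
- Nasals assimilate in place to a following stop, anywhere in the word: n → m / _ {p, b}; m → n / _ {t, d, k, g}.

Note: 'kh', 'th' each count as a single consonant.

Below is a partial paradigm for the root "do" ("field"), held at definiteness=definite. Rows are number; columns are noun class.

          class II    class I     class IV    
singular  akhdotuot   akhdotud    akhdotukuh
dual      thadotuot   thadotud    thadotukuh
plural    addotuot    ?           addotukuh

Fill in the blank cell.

addotud

Attach definiteness definite -ti → doti.
Attach number plural ad- → addoti.
Attach noun class class I -d → addotid.
Apply vowel harmony: addotid → addotud.
Nasal assimilation: no change.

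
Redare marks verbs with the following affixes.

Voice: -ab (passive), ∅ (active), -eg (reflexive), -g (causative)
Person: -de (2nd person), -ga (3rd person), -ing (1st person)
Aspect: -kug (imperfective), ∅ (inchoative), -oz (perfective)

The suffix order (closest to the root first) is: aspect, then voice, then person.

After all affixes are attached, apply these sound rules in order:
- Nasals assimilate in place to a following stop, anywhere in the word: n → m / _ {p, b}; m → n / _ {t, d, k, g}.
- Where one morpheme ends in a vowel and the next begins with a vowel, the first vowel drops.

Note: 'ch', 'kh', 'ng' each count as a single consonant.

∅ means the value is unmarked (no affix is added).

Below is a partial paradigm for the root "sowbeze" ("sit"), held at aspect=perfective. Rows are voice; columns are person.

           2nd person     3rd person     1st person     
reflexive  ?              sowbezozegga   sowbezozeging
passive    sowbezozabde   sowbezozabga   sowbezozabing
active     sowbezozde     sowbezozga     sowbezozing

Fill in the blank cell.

Attach aspect perfective -oz → sowbezeoz.
Attach voice reflexive -eg → sowbezeozeg.
Attach person 2nd person -de → sowbezeozegde.
Nasal assimilation: no change.
Apply vowel deletion: sowbezeozegde → sowbezozegde.

sowbezozegde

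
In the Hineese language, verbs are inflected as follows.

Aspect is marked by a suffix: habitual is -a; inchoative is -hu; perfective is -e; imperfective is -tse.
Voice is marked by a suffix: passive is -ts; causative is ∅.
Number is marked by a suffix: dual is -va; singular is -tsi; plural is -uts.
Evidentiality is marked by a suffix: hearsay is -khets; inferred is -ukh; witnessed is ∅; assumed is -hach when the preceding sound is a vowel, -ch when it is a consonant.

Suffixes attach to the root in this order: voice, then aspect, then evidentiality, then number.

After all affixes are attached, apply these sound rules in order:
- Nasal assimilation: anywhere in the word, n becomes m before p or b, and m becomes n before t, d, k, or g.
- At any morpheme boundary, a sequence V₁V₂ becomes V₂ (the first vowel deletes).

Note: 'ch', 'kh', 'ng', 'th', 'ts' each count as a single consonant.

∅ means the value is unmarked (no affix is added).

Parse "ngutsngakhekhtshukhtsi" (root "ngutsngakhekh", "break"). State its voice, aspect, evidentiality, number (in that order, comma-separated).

Segment: ngutsngakhekh-ts-hu-ukh-tsi.
voice: -ts → passive.
aspect: -hu → inchoative.
evidentiality: -ukh → inferred.
number: -tsi → singular.

passive, inchoative, inferred, singular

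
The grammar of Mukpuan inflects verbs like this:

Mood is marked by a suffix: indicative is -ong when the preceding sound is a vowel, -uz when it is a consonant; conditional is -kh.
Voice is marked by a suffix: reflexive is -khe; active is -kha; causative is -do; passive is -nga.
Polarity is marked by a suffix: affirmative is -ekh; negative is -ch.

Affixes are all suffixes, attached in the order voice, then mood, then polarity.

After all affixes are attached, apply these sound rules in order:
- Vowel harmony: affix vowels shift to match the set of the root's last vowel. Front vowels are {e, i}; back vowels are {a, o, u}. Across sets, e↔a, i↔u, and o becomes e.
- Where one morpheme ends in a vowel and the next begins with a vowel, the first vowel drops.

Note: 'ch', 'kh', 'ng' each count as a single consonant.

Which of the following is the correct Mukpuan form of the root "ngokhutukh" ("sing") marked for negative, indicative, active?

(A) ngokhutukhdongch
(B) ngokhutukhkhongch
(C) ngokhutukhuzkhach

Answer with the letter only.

Attach voice active -kha → ngokhutukhkha.
Attach mood indicative -ong (after vowel 'a') → ngokhutukhkhaong.
Attach polarity negative -ch → ngokhutukhkhaongch.
Vowel harmony: no change.
Apply vowel deletion: ngokhutukhkhaongch → ngokhutukhkhongch.
So the correct form is ngokhutukhkhongch, option (B).
(C) ngokhutukhuzkhach is wrong: it has the affixes in the wrong order.
(A) ngokhutukhdongch is wrong: it uses causative instead of active for voice.

B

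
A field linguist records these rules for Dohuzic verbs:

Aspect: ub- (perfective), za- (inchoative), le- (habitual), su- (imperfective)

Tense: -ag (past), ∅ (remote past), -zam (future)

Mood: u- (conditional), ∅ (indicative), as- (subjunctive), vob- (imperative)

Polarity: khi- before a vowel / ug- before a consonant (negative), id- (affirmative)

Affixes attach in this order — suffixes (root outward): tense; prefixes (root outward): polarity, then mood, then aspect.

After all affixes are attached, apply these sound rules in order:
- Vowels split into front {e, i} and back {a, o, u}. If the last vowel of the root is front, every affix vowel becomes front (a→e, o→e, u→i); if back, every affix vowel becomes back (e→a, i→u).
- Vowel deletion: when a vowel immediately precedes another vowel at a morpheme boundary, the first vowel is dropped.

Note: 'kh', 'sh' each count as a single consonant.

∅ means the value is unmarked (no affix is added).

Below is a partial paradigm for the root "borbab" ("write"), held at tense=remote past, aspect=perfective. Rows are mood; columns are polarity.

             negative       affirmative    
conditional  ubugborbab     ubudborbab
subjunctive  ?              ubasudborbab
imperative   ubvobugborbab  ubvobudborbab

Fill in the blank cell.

ubasugborbab

tense = remote past: zero marking, form stays borbab.
Attach polarity negative ug- (before consonant 'b') → ugborbab.
Attach mood subjunctive as- → asugborbab.
Attach aspect perfective ub- → ubasugborbab.
Vowel harmony: no change.
Vowel deletion: no change.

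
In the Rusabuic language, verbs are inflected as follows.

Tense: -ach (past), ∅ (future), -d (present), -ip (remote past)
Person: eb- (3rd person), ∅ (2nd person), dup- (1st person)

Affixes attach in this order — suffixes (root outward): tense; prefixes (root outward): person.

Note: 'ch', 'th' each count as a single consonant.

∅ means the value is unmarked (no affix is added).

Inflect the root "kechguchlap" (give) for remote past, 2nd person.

kechguchlapip

Attach tense remote past -ip → kechguchlapip.
person = 2nd person: zero marking, form stays kechguchlapip.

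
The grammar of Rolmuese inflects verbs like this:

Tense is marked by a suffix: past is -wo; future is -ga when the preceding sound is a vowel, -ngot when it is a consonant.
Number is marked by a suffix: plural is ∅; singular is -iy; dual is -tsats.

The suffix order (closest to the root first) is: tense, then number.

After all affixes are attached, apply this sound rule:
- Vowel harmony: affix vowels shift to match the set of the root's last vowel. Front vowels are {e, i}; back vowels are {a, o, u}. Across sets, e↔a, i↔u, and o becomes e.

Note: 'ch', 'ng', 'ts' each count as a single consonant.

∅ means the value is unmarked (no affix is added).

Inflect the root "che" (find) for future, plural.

chege

Attach tense future -ga (after vowel 'e') → chega.
number = plural: zero marking, form stays chega.
Apply vowel harmony: chega → chege.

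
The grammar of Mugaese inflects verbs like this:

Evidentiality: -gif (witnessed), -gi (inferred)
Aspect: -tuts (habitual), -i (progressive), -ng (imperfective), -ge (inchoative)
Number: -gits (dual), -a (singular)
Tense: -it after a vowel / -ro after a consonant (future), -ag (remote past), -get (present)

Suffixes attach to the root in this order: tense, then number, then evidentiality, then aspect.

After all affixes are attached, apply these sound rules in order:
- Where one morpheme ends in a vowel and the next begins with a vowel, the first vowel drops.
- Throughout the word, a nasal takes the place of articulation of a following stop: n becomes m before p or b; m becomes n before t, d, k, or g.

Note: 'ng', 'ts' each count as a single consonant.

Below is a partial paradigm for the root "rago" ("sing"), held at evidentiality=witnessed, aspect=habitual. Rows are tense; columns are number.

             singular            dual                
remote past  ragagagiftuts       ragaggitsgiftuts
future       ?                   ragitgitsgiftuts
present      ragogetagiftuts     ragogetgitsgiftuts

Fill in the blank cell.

Attach tense future -it (after vowel 'o') → ragoit.
Attach number singular -a → ragoita.
Attach evidentiality witnessed -gif → ragoitagif.
Attach aspect habitual -tuts → ragoitagiftuts.
Apply vowel deletion: ragoitagiftuts → ragitagiftuts.
Nasal assimilation: no change.

ragitagiftuts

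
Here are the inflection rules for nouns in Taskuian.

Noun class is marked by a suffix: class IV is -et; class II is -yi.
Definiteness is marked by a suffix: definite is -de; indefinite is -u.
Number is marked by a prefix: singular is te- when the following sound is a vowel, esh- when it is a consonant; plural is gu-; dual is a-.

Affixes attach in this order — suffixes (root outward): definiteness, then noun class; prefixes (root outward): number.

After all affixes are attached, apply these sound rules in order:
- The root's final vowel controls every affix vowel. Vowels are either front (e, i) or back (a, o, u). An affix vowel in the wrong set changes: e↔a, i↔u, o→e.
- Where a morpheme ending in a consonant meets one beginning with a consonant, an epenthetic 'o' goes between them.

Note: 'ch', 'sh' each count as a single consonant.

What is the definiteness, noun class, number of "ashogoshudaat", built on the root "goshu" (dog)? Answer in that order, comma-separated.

Segment: esh-goshu-de-et.
definiteness: -de → definite.
noun class: -et → class IV.
number: te/esh- → singular.

definite, class IV, singular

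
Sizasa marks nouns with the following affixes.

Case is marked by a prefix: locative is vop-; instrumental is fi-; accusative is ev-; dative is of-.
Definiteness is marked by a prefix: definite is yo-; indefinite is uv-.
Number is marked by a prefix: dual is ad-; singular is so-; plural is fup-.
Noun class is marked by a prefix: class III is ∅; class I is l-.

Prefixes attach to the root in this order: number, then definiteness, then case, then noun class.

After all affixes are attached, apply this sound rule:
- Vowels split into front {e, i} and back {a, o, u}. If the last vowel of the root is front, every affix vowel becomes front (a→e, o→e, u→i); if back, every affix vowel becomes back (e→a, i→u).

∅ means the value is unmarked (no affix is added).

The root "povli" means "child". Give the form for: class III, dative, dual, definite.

Attach number dual ad- → adpovli.
Attach definiteness definite yo- → yoadpovli.
Attach case dative of- → ofyoadpovli.
noun class = class III: zero marking, form stays ofyoadpovli.
Apply vowel harmony: ofyoadpovli → efyeedpovli.

efyeedpovli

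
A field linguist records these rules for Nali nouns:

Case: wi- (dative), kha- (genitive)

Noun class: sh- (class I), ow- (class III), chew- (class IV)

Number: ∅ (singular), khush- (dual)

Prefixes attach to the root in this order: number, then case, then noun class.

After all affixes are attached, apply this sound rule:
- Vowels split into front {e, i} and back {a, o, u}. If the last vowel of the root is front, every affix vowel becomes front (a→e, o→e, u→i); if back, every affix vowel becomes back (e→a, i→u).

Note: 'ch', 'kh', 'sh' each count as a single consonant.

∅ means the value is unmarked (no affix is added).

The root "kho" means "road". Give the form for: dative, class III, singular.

owwukho

number = singular: zero marking, form stays kho.
Attach case dative wi- → wikho.
Attach noun class class III ow- → owwikho.
Apply vowel harmony: owwikho → owwukho.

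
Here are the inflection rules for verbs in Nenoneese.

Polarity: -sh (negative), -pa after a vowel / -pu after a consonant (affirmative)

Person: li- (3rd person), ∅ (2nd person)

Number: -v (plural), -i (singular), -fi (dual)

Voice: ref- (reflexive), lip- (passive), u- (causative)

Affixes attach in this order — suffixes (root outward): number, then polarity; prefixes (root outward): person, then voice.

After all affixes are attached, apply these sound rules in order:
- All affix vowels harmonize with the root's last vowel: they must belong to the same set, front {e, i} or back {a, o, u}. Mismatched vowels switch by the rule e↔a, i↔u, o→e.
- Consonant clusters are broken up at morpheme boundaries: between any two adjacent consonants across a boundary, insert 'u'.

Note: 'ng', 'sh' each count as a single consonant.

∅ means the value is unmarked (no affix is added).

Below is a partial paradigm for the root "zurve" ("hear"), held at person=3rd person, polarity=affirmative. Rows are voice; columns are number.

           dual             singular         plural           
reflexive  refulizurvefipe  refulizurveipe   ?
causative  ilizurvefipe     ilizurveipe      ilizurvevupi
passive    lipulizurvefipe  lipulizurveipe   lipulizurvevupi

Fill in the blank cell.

Attach person 3rd person li- → lizurve.
Attach number plural -v → lizurvev.
Attach polarity affirmative -pu (after consonant 'v') → lizurvevpu.
Attach voice reflexive ref- → reflizurvevpu.
Apply vowel harmony: reflizurvevpu → reflizurvevpi.
Apply epenthesis: reflizurvevpi → refulizurvevupi.

refulizurvevupi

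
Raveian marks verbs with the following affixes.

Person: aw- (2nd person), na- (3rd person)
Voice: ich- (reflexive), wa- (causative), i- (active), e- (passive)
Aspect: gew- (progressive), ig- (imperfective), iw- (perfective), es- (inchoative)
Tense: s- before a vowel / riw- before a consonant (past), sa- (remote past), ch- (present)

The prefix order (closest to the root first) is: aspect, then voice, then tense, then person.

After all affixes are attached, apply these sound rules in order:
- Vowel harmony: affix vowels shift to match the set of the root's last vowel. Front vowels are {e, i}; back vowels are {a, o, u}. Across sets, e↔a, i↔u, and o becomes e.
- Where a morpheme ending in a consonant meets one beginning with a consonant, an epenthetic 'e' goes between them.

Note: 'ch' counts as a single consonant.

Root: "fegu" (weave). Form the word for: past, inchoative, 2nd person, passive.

awesaasefegu

Attach aspect inchoative es- → esfegu.
Attach voice passive e- → eesfegu.
Attach tense past s- (before vowel 'e') → seesfegu.
Attach person 2nd person aw- → awseesfegu.
Apply vowel harmony: awseesfegu → awsaasfegu.
Apply epenthesis: awsaasfegu → awesaasefegu.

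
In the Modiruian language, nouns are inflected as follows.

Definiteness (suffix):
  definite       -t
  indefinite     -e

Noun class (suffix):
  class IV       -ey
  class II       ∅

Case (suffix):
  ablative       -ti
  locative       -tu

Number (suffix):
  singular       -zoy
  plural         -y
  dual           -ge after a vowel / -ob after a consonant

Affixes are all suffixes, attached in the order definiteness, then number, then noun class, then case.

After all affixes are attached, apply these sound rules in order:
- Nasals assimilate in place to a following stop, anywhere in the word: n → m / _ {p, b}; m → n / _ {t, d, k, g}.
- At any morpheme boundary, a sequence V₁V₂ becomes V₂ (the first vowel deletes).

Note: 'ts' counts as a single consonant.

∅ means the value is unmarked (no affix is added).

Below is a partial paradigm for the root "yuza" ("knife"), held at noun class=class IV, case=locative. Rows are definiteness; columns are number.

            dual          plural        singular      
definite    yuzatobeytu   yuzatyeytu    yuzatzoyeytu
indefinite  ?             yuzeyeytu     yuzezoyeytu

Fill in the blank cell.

Attach definiteness indefinite -e → yuzae.
Attach number dual -ge (after vowel 'e') → yuzaege.
Attach noun class class IV -ey → yuzaegeey.
Attach case locative -tu → yuzaegeeytu.
Nasal assimilation: no change.
Apply vowel deletion: yuzaegeeytu → yuzegeytu.

yuzegeytu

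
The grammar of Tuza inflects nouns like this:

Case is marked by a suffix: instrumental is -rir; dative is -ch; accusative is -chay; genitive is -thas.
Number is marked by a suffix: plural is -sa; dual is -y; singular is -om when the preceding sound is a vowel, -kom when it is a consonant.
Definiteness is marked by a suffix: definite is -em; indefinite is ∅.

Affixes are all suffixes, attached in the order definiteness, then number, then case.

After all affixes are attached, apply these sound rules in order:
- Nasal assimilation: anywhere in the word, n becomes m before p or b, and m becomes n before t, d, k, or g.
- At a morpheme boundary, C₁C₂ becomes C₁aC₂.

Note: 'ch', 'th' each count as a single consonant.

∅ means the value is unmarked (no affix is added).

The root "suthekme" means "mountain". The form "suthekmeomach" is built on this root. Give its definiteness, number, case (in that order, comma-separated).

Segment: suthekme-om-ch.
definiteness: ∅ → indefinite.
number: -om/kom → singular.
case: -ch → dative.

indefinite, singular, dative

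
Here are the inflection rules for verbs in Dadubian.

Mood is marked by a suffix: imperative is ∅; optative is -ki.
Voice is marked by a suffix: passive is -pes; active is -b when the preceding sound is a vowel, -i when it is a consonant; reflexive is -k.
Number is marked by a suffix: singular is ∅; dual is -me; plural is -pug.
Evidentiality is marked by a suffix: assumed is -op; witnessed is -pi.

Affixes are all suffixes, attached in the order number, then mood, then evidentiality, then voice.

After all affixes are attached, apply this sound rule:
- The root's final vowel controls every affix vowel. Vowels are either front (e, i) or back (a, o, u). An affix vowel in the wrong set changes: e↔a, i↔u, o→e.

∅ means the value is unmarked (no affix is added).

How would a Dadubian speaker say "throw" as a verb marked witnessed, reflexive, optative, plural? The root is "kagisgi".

kagisgipigkipik

Attach number plural -pug → kagisgipug.
Attach mood optative -ki → kagisgipugki.
Attach evidentiality witnessed -pi → kagisgipugkipi.
Attach voice reflexive -k → kagisgipugkipik.
Apply vowel harmony: kagisgipugkipik → kagisgipigkipik.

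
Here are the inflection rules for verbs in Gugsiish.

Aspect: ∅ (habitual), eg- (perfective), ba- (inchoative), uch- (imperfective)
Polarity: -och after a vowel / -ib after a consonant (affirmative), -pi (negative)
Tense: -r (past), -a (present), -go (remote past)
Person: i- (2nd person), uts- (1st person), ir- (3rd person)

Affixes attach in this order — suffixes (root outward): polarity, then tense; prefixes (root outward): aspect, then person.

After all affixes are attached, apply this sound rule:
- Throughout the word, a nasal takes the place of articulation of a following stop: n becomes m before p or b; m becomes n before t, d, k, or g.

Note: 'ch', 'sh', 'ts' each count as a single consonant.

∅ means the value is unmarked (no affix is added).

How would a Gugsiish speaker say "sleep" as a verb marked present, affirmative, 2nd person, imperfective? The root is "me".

Attach polarity affirmative -och (after vowel 'e') → meoch.
Attach tense present -a → meocha.
Attach aspect imperfective uch- → uchmeocha.
Attach person 2nd person i- → iuchmeocha.
Nasal assimilation: no change.

iuchmeocha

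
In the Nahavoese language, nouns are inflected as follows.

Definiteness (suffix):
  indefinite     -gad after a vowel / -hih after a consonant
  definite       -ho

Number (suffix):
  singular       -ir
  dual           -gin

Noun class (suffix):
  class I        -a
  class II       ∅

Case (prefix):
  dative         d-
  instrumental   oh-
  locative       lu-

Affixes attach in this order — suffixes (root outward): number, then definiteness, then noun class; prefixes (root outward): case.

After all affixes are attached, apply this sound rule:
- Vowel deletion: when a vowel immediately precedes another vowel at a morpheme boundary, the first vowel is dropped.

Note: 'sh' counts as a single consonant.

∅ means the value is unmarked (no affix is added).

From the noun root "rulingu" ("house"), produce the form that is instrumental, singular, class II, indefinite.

Attach case instrumental oh- → ohrulingu.
Attach number singular -ir → ohrulinguir.
Attach definiteness indefinite -hih (after consonant 'r') → ohrulinguirhih.
noun class = class II: zero marking, form stays ohrulinguirhih.
Apply vowel deletion: ohrulinguirhih → ohrulingirhih.

ohrulingirhih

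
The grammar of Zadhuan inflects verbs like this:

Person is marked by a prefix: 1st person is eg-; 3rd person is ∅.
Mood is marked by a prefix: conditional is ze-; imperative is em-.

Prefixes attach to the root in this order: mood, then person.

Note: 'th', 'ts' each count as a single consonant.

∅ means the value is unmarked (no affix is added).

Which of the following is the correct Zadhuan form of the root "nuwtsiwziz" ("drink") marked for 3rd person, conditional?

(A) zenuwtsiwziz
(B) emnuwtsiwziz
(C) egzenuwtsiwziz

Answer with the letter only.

A

Attach mood conditional ze- → zenuwtsiwziz.
person = 3rd person: zero marking, form stays zenuwtsiwziz.
So the correct form is zenuwtsiwziz, option (A).
(C) egzenuwtsiwziz is wrong: it uses 1st person instead of 3rd person for person.
(B) emnuwtsiwziz is wrong: it uses imperative instead of conditional for mood.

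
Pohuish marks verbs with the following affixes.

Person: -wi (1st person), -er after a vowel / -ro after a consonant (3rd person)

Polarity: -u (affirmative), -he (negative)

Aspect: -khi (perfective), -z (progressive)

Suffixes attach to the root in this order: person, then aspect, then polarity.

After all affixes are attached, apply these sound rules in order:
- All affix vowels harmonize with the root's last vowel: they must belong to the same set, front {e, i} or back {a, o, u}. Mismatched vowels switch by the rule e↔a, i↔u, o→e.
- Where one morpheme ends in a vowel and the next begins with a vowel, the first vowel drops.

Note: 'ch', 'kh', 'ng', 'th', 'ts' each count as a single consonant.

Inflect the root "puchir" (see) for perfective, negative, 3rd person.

puchirrekhihe

Attach person 3rd person -ro (after consonant 'r') → puchirro.
Attach aspect perfective -khi → puchirrokhi.
Attach polarity negative -he → puchirrokhihe.
Apply vowel harmony: puchirrokhihe → puchirrekhihe.
Vowel deletion: no change.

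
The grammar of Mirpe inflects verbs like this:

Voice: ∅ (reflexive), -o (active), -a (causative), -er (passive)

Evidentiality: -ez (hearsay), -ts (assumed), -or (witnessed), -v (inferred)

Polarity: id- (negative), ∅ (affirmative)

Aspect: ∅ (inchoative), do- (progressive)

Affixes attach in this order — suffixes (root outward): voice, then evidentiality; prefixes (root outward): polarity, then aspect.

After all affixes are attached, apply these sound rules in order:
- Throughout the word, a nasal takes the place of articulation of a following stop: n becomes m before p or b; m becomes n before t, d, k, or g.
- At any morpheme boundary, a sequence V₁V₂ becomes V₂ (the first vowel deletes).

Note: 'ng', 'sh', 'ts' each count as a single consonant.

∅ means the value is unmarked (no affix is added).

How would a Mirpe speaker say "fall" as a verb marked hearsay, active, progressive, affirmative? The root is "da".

dodez

polarity = affirmative: zero marking, form stays da.
Attach voice active -o → dao.
Attach evidentiality hearsay -ez → daoez.
Attach aspect progressive do- → dodaoez.
Nasal assimilation: no change.
Apply vowel deletion: dodaoez → dodez.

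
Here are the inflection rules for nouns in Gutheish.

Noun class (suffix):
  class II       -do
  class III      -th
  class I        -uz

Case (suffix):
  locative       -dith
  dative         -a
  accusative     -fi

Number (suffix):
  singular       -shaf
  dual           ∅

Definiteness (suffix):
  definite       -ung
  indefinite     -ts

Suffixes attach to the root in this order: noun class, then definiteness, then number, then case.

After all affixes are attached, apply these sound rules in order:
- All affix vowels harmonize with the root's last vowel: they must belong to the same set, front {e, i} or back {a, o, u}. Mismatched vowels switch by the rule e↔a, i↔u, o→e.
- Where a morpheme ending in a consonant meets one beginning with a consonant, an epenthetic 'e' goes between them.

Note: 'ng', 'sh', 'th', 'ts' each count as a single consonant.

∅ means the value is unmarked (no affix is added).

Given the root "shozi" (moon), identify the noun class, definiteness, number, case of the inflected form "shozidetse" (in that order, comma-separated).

Segment: shozi-do-ts-a.
noun class: -do → class II.
definiteness: -ts → indefinite.
number: ∅ → dual.
case: -a → dative.

class II, indefinite, dual, dative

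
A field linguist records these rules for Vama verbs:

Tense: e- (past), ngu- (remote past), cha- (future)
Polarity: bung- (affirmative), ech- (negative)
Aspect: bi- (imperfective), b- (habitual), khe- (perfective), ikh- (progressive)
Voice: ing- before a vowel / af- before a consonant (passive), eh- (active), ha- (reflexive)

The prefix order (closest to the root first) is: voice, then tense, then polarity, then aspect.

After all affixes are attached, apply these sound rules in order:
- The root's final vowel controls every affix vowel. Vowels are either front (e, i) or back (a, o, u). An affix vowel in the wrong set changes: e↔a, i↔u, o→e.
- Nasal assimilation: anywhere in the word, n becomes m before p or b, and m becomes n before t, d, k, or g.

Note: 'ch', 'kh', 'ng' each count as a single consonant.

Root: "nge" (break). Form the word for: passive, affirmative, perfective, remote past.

khebingngiefnge

Attach voice passive af- (before consonant 'ng') → afnge.
Attach tense remote past ngu- → nguafnge.
Attach polarity affirmative bung- → bungnguafnge.
Attach aspect perfective khe- → khebungnguafnge.
Apply vowel harmony: khebungnguafnge → khebingngiefnge.
Nasal assimilation: no change.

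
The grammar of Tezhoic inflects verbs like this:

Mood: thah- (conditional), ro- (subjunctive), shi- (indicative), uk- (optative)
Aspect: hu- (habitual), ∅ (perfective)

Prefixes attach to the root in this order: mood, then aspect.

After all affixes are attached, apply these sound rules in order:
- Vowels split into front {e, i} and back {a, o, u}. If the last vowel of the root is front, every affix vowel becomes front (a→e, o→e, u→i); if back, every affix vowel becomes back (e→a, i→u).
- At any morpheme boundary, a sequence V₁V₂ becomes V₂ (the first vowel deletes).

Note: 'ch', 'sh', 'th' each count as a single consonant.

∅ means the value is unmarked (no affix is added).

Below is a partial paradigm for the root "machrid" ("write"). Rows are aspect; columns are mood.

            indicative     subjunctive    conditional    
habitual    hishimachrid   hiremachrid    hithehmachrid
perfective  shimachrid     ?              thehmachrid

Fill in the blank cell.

Attach mood subjunctive ro- → romachrid.
aspect = perfective: zero marking, form stays romachrid.
Apply vowel harmony: romachrid → remachrid.
Vowel deletion: no change.

remachrid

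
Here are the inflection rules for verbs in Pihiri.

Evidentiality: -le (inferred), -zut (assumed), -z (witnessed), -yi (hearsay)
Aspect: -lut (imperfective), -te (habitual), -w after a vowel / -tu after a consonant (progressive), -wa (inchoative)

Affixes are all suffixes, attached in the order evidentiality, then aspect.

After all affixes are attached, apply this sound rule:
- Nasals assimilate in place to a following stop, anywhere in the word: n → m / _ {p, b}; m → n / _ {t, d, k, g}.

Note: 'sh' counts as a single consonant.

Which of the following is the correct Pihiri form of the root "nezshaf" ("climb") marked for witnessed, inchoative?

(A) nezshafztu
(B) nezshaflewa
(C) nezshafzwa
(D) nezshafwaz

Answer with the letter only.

C

Attach evidentiality witnessed -z → nezshafz.
Attach aspect inchoative -wa → nezshafzwa.
Nasal assimilation: no change.
So the correct form is nezshafzwa, option (C).
(D) nezshafwaz is wrong: it has the affixes in the wrong order.
(A) nezshafztu is wrong: it uses progressive instead of inchoative for aspect.
(B) nezshaflewa is wrong: it uses inferred instead of witnessed for evidentiality.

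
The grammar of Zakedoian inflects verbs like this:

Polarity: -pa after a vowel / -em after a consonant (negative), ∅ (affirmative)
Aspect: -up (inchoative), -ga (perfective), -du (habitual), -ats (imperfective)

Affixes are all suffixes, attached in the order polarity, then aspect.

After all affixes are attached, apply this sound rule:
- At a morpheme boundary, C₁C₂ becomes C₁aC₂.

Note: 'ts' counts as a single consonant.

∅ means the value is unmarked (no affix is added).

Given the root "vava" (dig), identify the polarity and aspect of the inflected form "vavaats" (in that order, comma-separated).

affirmative, imperfective

Segment: vava-ats.
polarity: ∅ → affirmative.
aspect: -ats → imperfective.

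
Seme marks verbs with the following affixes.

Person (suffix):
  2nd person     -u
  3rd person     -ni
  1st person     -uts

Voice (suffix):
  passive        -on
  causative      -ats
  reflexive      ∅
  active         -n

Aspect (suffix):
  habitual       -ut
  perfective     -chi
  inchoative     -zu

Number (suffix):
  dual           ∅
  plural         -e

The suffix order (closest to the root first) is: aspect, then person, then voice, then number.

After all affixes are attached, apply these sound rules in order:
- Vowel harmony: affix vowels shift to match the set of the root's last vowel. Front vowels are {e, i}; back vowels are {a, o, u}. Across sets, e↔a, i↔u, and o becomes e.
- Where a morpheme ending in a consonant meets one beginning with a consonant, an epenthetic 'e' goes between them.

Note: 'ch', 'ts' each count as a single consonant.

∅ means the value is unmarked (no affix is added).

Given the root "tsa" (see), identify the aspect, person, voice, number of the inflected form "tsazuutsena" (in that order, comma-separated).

Segment: tsa-zu-uts-n-e.
aspect: -zu → inchoative.
person: -uts → 1st person.
voice: -n → active.
number: -e → plural.

inchoative, 1st person, active, plural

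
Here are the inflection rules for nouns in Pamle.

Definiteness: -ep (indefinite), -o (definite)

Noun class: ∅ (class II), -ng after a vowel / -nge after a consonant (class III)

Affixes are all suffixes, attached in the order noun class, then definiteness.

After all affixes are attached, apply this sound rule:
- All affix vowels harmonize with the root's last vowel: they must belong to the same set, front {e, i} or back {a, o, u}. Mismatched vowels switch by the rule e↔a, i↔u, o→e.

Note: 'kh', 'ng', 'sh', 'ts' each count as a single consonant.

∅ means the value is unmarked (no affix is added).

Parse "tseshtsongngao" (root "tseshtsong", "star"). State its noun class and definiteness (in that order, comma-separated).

class III, definite

Segment: tseshtsong-nge-o.
noun class: -ng/nge → class III.
definiteness: -o → definite.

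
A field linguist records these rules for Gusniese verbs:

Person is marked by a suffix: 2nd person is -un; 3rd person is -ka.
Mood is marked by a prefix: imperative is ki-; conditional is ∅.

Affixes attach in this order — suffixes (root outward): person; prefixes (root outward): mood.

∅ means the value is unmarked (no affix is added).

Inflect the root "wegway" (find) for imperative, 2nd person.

Attach person 2nd person -un → wegwayun.
Attach mood imperative ki- → kiwegwayun.

kiwegwayun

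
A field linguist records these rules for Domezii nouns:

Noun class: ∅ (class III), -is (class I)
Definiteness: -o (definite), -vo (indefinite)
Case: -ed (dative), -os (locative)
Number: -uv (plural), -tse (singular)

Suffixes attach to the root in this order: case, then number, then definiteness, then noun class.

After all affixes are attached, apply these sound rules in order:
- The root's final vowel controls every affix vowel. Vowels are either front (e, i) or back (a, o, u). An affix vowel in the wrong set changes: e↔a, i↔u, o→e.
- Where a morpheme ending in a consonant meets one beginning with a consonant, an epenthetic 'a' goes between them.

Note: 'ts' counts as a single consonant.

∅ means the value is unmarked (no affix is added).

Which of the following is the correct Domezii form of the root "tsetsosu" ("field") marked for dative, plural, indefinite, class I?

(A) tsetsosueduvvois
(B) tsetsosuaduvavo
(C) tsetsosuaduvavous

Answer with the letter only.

Attach case dative -ed → tsetsosued.
Attach number plural -uv → tsetsosueduv.
Attach definiteness indefinite -vo → tsetsosueduvvo.
Attach noun class class I -is → tsetsosueduvvois.
Apply vowel harmony: tsetsosueduvvois → tsetsosuaduvvous.
Apply epenthesis: tsetsosuaduvvous → tsetsosuaduvavous.
So the correct form is tsetsosuaduvavous, option (C).
(A) tsetsosueduvvois is wrong: it fails to apply the sound rule(s).
(B) tsetsosuaduvavo is wrong: it uses class III instead of class I for noun class.

C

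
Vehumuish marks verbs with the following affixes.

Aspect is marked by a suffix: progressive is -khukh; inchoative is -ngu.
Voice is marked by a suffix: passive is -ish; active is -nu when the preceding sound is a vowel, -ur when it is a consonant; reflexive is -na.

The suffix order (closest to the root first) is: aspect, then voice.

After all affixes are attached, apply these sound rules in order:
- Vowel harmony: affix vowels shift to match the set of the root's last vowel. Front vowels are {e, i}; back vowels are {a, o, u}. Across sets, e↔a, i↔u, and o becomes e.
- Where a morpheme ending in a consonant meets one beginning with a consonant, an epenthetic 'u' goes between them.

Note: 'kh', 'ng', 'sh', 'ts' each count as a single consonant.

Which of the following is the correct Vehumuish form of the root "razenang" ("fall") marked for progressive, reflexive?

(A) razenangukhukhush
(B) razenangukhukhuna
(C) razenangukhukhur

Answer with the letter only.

Attach aspect progressive -khukh → razenangkhukh.
Attach voice reflexive -na → razenangkhukhna.
Vowel harmony: no change.
Apply epenthesis: razenangkhukhna → razenangukhukhuna.
So the correct form is razenangukhukhuna, option (B).
(A) razenangukhukhush is wrong: it uses passive instead of reflexive for voice.
(C) razenangukhukhur is wrong: it uses active instead of reflexive for voice.

B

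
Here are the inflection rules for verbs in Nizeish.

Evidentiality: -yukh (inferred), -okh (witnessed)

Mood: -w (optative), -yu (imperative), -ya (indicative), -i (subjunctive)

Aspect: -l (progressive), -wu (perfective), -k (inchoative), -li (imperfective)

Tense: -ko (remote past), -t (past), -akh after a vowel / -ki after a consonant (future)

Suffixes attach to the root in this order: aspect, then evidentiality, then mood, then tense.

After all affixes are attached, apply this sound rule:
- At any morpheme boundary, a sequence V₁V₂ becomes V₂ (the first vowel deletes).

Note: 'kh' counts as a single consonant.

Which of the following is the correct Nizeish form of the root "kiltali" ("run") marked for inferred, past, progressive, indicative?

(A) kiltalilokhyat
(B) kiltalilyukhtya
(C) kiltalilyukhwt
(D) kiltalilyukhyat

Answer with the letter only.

D

Attach aspect progressive -l → kiltalil.
Attach evidentiality inferred -yukh → kiltalilyukh.
Attach mood indicative -ya → kiltalilyukhya.
Attach tense past -t → kiltalilyukhyat.
Vowel deletion: no change.
So the correct form is kiltalilyukhyat, option (D).
(B) kiltalilyukhtya is wrong: it has the affixes in the wrong order.
(C) kiltalilyukhwt is wrong: it uses optative instead of indicative for mood.
(A) kiltalilokhyat is wrong: it uses witnessed instead of inferred for evidentiality.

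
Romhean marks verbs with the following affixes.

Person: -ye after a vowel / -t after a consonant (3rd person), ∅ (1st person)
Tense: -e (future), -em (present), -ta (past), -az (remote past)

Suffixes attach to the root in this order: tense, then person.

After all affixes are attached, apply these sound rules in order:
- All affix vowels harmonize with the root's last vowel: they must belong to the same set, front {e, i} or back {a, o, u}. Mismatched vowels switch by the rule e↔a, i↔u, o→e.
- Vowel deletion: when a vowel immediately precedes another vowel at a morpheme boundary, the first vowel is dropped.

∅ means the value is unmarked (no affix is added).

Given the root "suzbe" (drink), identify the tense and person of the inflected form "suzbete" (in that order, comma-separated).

past, 1st person

Segment: suzbe-ta.
tense: -ta → past.
person: ∅ → 1st person.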